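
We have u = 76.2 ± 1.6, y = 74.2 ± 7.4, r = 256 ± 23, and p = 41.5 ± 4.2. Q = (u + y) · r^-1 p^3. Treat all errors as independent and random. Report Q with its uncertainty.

Let w = u + y = 150. δw = √(δu² + δy²) = √(2.56 + 54.8) = 7.57, so δw/w = 0.0503.
Q is then a monomial in w, r, p:
δQ/Q = √((δw/w)² + (-1·δr/r)² + (3·δp/p)²) = √(0.00253 + 0.00807 + 0.0922) = 0.321
Q = 42000, so δQ = 0.321 × 42000 = 13500.

42000 ± 13500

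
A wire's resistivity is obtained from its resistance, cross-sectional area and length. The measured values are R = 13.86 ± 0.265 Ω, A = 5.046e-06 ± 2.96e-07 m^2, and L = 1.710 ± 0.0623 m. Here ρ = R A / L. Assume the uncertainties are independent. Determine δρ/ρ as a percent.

Relative error in a monomial: (δρ/ρ)² = Σ (nᵢ · δxᵢ/xᵢ)².
  (1·δR/R)² = (1×0.0191)² = 0.000366;  (1·δA/A)² = (1×0.0587)² = 0.00344;  (-1·δL/L)² = (-1×0.0364)² = 0.00133
δρ/ρ = √(0.00513) = 0.0717

7.17%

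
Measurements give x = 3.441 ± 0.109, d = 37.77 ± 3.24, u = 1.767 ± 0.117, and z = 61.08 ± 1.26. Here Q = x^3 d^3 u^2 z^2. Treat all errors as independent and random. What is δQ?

Relative error in a monomial: (δQ/Q)² = Σ (nᵢ · δxᵢ/xᵢ)².
  (3·δx/x)² = (3×0.0317)² = 0.00903;  (3·δd/d)² = (3×0.0858)² = 0.0662;  (2·δu/u)² = (2×0.0662)² = 0.0175;  (2·δz/z)² = (2×0.0206)² = 0.00170
δQ/Q = √(0.0945) = 0.307
Q = 2.557e+10, so δQ = 0.307 × 2.557e+10 = 7.86e+09.

7.86e+09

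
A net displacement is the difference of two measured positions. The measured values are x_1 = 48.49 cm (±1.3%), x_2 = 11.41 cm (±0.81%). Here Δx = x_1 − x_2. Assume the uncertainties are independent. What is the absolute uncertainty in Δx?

0.637 cm

Sums and differences: (δΔx)² = Σ (cᵢ δxᵢ)².
  (δx_1)² = 0.397;  (δx_2)² = 0.00854
δΔx = √(0.406) = 0.637 cm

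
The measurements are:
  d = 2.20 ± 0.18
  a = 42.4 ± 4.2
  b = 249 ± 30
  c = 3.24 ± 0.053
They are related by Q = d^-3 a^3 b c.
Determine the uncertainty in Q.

2.33e+06

Products/powers → add relative errors in quadrature, weighted by exponent:
  (-3·δd/d)² = (-3×0.0818)² = 0.0602;  (3·δa/a)² = (3×0.0991)² = 0.0883;  (1·δb/b)² = (1×0.120)² = 0.0145;  (1·δc/c)² = (1×0.0164)² = 0.000268
δQ/Q = √(0.163) = 0.404
Q = 5.78e+06, so δQ = 0.404 × 5.78e+06 = 2.33e+06.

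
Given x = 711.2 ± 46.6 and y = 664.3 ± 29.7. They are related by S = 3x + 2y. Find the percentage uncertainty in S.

Each term contributes (cᵢ δxᵢ)² to (δS)²:
  (3·δx)² = 19500;  (2·δy)² = 3530
δS = √(23100) = 152
S = 3462, so δS/S = 152/3462 = 0.0439.

4.39%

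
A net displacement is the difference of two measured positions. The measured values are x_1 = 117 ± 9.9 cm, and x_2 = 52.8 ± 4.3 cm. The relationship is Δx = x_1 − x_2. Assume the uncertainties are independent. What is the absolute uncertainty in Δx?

Sums and differences: (δΔx)² = Σ (cᵢ δxᵢ)².
  (δx_1)² = 98.0;  (δx_2)² = 18.5
δΔx = √(116) = 10.8 cm

10.8 cm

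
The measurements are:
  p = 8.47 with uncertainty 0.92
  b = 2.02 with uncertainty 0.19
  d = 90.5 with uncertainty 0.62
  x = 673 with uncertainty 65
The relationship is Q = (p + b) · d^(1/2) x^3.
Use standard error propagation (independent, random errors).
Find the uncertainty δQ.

Let u = p + b = 10.5. δu = √(δp² + δb²) = √(0.846 + 0.0361) = 0.939, so δu/u = 0.0896.
Q is then a monomial in u, d, x:
δQ/Q = √((δu/u)² + (½·δd/d)² + (3·δx/x)²) = √(0.00802 + 1.17e-05 + 0.0840) = 0.303
Q = 3.04e+10, so δQ = 0.303 × 3.04e+10 = 9.23e+09.

9.23e+09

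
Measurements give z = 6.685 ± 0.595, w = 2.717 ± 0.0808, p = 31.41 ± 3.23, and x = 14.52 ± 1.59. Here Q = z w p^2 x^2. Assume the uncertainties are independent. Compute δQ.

1.19e+06

For a monomial Q ∝ z, w, p^2, x^2, fractional errors add in quadrature:
  (1·δz/z)² = (1×0.0890)² = 0.00792;  (1·δw/w)² = (1×0.0297)² = 0.000884;  (2·δp/p)² = (2×0.103)² = 0.0423;  (2·δx/x)² = (2×0.110)² = 0.0480
δQ/Q = √(0.0991) = 0.315
Q = 3.778e+06, so δQ = 0.315 × 3.778e+06 = 1.19e+06.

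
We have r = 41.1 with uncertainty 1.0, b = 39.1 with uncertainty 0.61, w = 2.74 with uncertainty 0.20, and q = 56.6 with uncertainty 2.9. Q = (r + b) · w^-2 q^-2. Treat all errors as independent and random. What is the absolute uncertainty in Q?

Let u = r + b = 80.2. δu = √(δr² + δb²) = √(1.00 + 0.372) = 1.17, so δu/u = 0.0146.
Q is then a monomial in u, w, q:
δQ/Q = √((δu/u)² + (-2·δw/w)² + (-2·δq/q)²) = √(0.000213 + 0.0213 + 0.0105) = 0.179
Q = 0.00333, so δQ = 0.179 × 0.00333 = 0.000597.

0.000597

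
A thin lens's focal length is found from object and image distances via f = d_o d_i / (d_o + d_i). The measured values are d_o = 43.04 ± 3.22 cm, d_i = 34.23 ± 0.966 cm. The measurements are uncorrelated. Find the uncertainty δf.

0.699 cm

∂f/∂d_o = (d_i/(d_o+d_i))² = 0.196;  ∂f/∂d_i = (d_o/(d_o+d_i))² = 0.310
δf = √((∂f/∂d_o · δd_o)² + (∂f/∂d_i · δd_i)²) = √(0.399 + 0.0898) = 0.699 cm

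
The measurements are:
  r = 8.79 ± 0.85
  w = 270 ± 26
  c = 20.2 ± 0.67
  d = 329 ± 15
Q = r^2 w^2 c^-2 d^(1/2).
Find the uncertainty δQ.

Q is a product of powers, so relative uncertainties combine in quadrature:
  (2·δr/r)² = (2×0.0967)² = 0.0374;  (2·δw/w)² = (2×0.0963)² = 0.0371;  (-2·δc/c)² = (-2×0.0332)² = 0.00440;  (½·δd/d)² = (0.5×0.0456)² = 0.000520
δQ/Q = √(0.0794) = 0.282
Q = 2.5e+05, so δQ = 0.282 × 2.5e+05 = 70600.

70600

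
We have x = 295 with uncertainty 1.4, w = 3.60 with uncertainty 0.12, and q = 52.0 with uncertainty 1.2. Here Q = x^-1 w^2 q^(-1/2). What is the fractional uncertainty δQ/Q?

Products/powers → add relative errors in quadrature, weighted by exponent:
  (-1·δx/x)² = (-1×0.00475)² = 2.25e-05;  (2·δw/w)² = (2×0.0333)² = 0.00444;  (−½·δq/q)² = (-0.5×0.0231)² = 0.000133
δQ/Q = √(0.00460) = 0.0678

0.0678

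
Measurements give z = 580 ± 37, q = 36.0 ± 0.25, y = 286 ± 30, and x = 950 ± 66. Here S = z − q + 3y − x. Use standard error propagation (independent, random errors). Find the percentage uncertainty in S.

26.0%

Each term contributes (cᵢ δxᵢ)² to (δS)²:
  (δz)² = 1370;  (δq)² = 0.0625;  (3·δy)² = 8100;  (δx)² = 4360
δS = √(13800) = 118
S = 452, so δS/S = 118/452 = 0.260.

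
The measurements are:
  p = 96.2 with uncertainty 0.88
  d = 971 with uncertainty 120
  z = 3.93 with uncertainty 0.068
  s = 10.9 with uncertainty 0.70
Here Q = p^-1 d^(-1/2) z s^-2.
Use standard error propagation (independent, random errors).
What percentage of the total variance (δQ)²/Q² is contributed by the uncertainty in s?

79.7%

(δQ/Q)² = (-1·δp/p)² + (−½·δd/d)² + (1·δz/z)² + (-2·δs/s)²
  p term: (-1×0.00915)² = 8.37e-05
  d term: (-0.5×0.124)² = 0.00382
  z term: (1×0.0173)² = 0.000299
  s term: (-2×0.0642)² = 0.0165
Total = 0.0207. Share from s = 0.0165/0.0207 = 0.797.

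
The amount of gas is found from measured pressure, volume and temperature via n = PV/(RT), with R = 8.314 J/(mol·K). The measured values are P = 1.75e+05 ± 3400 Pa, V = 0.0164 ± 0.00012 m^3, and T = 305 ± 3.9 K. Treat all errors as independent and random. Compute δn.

Since n is a product/quotient, work with relative uncertainties:
  (1·δP/P)² = (1×0.0194)² = 0.000377;  (1·δV/V)² = (1×0.00732)² = 5.35e-05;  (-1·δT/T)² = (-1×0.0128)² = 0.000164
δn/n = √(0.000595) = 0.0244
n = 1.13 mol, so δn = 0.0244 × 1.13 = 0.0276 mol.

0.0276 mol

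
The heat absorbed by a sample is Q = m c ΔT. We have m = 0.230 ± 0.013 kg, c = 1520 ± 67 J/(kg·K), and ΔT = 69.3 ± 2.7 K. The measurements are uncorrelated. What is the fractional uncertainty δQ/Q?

Products/powers → add relative errors in quadrature, weighted by exponent:
  (1·δm/m)² = (1×0.0565)² = 0.00319;  (1·δc/c)² = (1×0.0441)² = 0.00194;  (1·δΔT/ΔT)² = (1×0.0390)² = 0.00152
δQ/Q = √(0.00666) = 0.0816

0.0816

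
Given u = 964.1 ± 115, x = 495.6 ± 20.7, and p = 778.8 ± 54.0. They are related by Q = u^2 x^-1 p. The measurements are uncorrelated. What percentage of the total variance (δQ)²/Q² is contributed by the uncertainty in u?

89.7%

(δQ/Q)² = (2·δu/u)² + (-1·δx/x)² + (1·δp/p)²
  u term: (2×0.119)² = 0.0569
  x term: (-1×0.0418)² = 0.00174
  p term: (1×0.0693)² = 0.00481
Total = 0.0635. Share from u = 0.0569/0.0635 = 0.897.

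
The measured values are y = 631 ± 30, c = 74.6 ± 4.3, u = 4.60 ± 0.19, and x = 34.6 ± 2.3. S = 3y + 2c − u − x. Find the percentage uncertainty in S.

4.52%

For a sum/difference, combine absolute errors in quadrature:
  (3·δy)² = 8100;  (2·δc)² = 74.0;  (δu)² = 0.0361;  (δx)² = 5.29
δS = √(8180) = 90.4
S = 2000, so δS/S = 90.4/2000 = 0.0452.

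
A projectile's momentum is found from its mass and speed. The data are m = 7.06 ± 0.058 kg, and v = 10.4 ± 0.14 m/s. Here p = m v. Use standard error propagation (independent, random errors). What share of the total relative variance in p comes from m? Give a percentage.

27.1%

(δp/p)² = (1·δm/m)² + (1·δv/v)²
  m term: (1×0.00822)² = 6.75e-05
  v term: (1×0.0135)² = 0.000181
Total = 0.000249. Share from m = 6.75e-05/0.000249 = 0.271.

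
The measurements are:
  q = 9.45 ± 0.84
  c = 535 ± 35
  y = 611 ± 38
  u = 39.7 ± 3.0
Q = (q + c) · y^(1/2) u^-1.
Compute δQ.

35.2

Let w = q + c = 544. δw = √(δq² + δc²) = √(0.706 + 1220) = 35.0, so δw/w = 0.0643.
Q is then a monomial in w, y, u:
δQ/Q = √((δw/w)² + (½·δy/y)² + (-1·δu/u)²) = √(0.00413 + 0.000967 + 0.00571) = 0.104
Q = 339, so δQ = 0.104 × 339 = 35.2.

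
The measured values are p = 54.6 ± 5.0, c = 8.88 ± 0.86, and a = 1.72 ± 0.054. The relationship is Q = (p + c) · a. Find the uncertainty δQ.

Let u = p + c = 63.5. δu = √(δp² + δc²) = √(25.0 + 0.740) = 5.07, so δu/u = 0.0799.
Q is then a monomial in u, a:
δQ/Q = √((δu/u)² + (1·δa/a)²) = √(0.00639 + 0.000986) = 0.0859
Q = 109, so δQ = 0.0859 × 109 = 9.38.

9.38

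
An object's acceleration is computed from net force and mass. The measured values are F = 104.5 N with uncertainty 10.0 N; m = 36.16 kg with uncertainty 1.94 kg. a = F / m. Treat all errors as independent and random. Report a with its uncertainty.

Each factor contributes (exponent × relative error)² to (δa/a)²:
  (1·δF/F)² = (1×0.0957)² = 0.00916;  (-1·δm/m)² = (-1×0.0537)² = 0.00288
δa/a = √(0.0120) = 0.110
a = 2.890 m/s^2, so δa = 0.110 × 2.890 = 0.317 m/s^2.

2.890 ± 0.317 m/s^2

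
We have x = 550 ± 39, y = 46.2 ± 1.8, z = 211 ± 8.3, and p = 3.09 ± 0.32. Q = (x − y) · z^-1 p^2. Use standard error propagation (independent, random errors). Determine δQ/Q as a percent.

22.5%

Let u = x − y = 504. δu = √(δx² + δy²) = √(1520 + 3.24) = 39.0, so δu/u = 0.0775.
Q is then a monomial in u, z, p:
δQ/Q = √((δu/u)² + (-1·δz/z)² + (2·δp/p)²) = √(0.00601 + 0.00155 + 0.0429) = 0.225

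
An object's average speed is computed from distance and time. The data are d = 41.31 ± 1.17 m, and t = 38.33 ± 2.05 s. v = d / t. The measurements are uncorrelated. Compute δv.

Products/powers → add relative errors in quadrature, weighted by exponent:
  (1·δd/d)² = (1×0.0283)² = 0.000802;  (-1·δt/t)² = (-1×0.0535)² = 0.00286
δv/v = √(0.00366) = 0.0605
v = 1.078 m/s, so δv = 0.0605 × 1.078 = 0.0652 m/s.

0.0652 m/s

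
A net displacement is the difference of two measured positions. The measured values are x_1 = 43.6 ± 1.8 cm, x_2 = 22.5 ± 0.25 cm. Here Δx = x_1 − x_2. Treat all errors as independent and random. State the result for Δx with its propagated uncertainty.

Sums and differences: (δΔx)² = Σ (cᵢ δxᵢ)².
  (δx_1)² = 3.24;  (δx_2)² = 0.0625
δΔx = √(3.30) = 1.82 cm
Δx = 21.1 cm.

21.1 ± 1.82 cm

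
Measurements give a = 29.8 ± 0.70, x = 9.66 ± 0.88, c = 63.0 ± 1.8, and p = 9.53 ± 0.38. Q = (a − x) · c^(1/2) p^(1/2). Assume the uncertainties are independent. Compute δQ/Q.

Let u = a − x = 20.1. δu = √(δa² + δx²) = √(0.490 + 0.774) = 1.12, so δu/u = 0.0558.
Q is then a monomial in u, c, p:
δQ/Q = √((δu/u)² + (½·δc/c)² + (½·δp/p)²) = √(0.00312 + 0.000204 + 0.000397) = 0.0610

0.0610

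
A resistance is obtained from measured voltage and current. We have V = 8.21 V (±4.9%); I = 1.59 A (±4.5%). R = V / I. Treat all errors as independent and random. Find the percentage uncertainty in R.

Since R is a product/quotient, work with relative uncertainties:
  (1·δV/V)² = (1×0.0490)² = 0.00240;  (-1·δI/I)² = (-1×0.0450)² = 0.00202
δR/R = √(0.00443) = 0.0665

6.65%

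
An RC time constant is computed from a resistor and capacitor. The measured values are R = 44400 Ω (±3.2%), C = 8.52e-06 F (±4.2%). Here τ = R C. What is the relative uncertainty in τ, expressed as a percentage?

5.28%

For a monomial τ ∝ R, C, fractional errors add in quadrature:
  (1·δR/R)² = (1×0.0320)² = 0.00102;  (1·δC/C)² = (1×0.0420)² = 0.00176
δτ/τ = √(0.00279) = 0.0528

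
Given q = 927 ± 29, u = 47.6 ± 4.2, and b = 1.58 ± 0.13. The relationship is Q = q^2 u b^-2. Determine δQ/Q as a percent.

19.7%

For a monomial Q ∝ q^2, u, b^-2, fractional errors add in quadrature:
  (2·δq/q)² = (2×0.0313)² = 0.00391;  (1·δu/u)² = (1×0.0882)² = 0.00779;  (-2·δb/b)² = (-2×0.0823)² = 0.0271
δQ/Q = √(0.0388) = 0.197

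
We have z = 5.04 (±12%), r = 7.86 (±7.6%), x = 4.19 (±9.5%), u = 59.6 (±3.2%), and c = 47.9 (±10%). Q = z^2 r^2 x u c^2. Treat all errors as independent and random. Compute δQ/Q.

0.362

Q is a product of powers, so relative uncertainties combine in quadrature:
  (2·δz/z)² = (2×0.120)² = 0.0576;  (2·δr/r)² = (2×0.0760)² = 0.0231;  (1·δx/x)² = (1×0.0950)² = 0.00903;  (1·δu/u)² = (1×0.0320)² = 0.00102;  (2·δc/c)² = (2×0.100)² = 0.0400
δQ/Q = √(0.131) = 0.362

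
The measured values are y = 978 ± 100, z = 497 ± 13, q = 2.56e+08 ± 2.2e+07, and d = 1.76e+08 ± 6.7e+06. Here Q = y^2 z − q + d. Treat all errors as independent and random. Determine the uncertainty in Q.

Let p = y^2·z = 4.75e+08. δp/p = √((2·δy/y)² + (1·δz/z)²) = √(0.0418 + 0.000684) = 0.206, so δp = 9.8e+07.
Q = p − q + d: δQ = √(δp² + δq² + δd²) = √(9.61e+15 + 4.84e+14 + 4.49e+13) = 1.01e+08

1.01e+08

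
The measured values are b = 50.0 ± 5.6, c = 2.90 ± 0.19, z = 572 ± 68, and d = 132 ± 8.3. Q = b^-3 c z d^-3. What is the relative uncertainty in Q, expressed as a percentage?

40.9%

Relative error in a monomial: (δQ/Q)² = Σ (nᵢ · δxᵢ/xᵢ)².
  (-3·δb/b)² = (-3×0.112)² = 0.113;  (1·δc/c)² = (1×0.0655)² = 0.00429;  (1·δz/z)² = (1×0.119)² = 0.0141;  (-3·δd/d)² = (-3×0.0629)² = 0.0356
δQ/Q = √(0.167) = 0.409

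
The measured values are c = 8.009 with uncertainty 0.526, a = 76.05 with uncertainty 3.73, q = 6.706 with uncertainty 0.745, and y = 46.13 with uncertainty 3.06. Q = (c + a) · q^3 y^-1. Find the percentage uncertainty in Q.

34.3%

Let u = c + a = 84.06. δu = √(δc² + δa²) = √(0.277 + 13.9) = 3.77, so δu/u = 0.0448.
Q is then a monomial in u, q, y:
δQ/Q = √((δu/u)² + (3·δq/q)² + (-1·δy/y)²) = √(0.00201 + 0.111 + 0.00440) = 0.343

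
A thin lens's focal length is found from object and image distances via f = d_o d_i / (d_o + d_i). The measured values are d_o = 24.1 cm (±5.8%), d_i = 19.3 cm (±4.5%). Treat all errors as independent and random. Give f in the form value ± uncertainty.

10.7 ± 0.385 cm

∂f/∂d_o = (d_i/(d_o+d_i))² = 0.198;  ∂f/∂d_i = (d_o/(d_o+d_i))² = 0.308
δf = √((∂f/∂d_o · δd_o)² + (∂f/∂d_i · δd_i)²) = √(0.0764 + 0.0717) = 0.385 cm
f = 10.7 cm.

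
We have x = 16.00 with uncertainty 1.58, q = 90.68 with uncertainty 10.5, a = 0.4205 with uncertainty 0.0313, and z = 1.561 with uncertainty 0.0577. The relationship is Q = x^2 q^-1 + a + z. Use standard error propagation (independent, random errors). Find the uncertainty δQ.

0.650

Let p = x^2·q^-1 = 2.823. δp/p = √((2·δx/x)² + (-1·δq/q)²) = √(0.0390 + 0.0134) = 0.229, so δp = 0.646.
Q = p + a + z: δQ = √(δp² + δa² + δz²) = √(0.418 + 0.000980 + 0.00333) = 0.650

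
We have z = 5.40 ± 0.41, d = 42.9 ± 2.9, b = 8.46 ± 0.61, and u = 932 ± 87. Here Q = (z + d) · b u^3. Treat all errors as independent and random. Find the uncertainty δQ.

Let w = z + d = 48.3. δw = √(δz² + δd²) = √(0.168 + 8.41) = 2.93, so δw/w = 0.0606.
Q is then a monomial in w, b, u:
δQ/Q = √((δw/w)² + (1·δb/b)² + (3·δu/u)²) = √(0.00368 + 0.00520 + 0.0784) = 0.295
Q = 3.31e+11, so δQ = 0.295 × 3.31e+11 = 9.77e+10.

9.77e+10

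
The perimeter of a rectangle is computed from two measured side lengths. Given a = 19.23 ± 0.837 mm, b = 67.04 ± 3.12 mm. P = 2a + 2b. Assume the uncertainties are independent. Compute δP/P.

0.0374

Each term contributes (cᵢ δxᵢ)² to (δP)²:
  (2·δa)² = 2.80;  (2·δb)² = 38.9
δP = √(41.7) = 6.46 mm
P = 172.5 mm, so δP/P = 6.46/172.5 = 0.0374.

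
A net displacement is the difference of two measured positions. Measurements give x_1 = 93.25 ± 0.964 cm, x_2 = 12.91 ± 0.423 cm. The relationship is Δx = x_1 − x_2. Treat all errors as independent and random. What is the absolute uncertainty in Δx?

1.05 cm

Δx is a linear combination, so absolute uncertainties add in quadrature:
  (δx_1)² = 0.929;  (δx_2)² = 0.179
δΔx = √(1.11) = 1.05 cm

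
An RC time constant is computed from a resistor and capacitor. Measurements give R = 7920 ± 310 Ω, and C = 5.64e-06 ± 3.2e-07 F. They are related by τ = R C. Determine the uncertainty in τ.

Each factor contributes (exponent × relative error)² to (δτ/τ)²:
  (1·δR/R)² = (1×0.0391)² = 0.00153;  (1·δC/C)² = (1×0.0567)² = 0.00322
δτ/τ = √(0.00475) = 0.0689
τ = 0.0447 s, so δτ = 0.0689 × 0.0447 = 0.00308 s.

0.00308 s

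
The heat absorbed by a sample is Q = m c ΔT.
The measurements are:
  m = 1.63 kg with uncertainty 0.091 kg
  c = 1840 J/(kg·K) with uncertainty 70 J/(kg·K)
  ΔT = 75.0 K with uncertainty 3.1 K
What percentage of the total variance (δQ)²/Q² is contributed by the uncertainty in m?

49.7%

(δQ/Q)² = (1·δm/m)² + (1·δc/c)² + (1·δΔT/ΔT)²
  m term: (1×0.0558)² = 0.00312
  c term: (1×0.0380)² = 0.00145
  ΔT term: (1×0.0413)² = 0.00171
Total = 0.00627. Share from m = 0.00312/0.00627 = 0.497.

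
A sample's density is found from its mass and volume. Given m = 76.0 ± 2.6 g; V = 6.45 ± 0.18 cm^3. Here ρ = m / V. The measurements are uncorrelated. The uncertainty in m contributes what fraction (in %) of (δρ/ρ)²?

(δρ/ρ)² = (1·δm/m)² + (-1·δV/V)²
  m term: (1×0.0342)² = 0.00117
  V term: (-1×0.0279)² = 0.000779
Total = 0.00195. Share from m = 0.00117/0.00195 = 0.600.

60.0%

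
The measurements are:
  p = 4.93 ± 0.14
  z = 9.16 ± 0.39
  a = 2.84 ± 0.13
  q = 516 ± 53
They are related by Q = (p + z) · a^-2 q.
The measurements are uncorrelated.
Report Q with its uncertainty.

901 ± 127

Let u = p + z = 14.1. δu = √(δp² + δz²) = √(0.0196 + 0.152) = 0.414, so δu/u = 0.0294.
Q is then a monomial in u, a, q:
δQ/Q = √((δu/u)² + (-2·δa/a)² + (1·δq/q)²) = √(0.000865 + 0.00838 + 0.0105) = 0.141
Q = 901, so δQ = 0.141 × 901 = 127.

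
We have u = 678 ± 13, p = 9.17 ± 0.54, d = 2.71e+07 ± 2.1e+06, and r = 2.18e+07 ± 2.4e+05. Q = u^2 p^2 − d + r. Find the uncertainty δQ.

5.23e+06

Let w = u^2·p^2 = 3.87e+07. δw/w = √((2·δu/u)² + (2·δp/p)²) = √(0.00147 + 0.0139) = 0.124, so δw = 4.79e+06.
Q = w − d + r: δQ = √(δw² + δd² + δr²) = √(2.29e+13 + 4.41e+12 + 5.76e+10) = 5.23e+06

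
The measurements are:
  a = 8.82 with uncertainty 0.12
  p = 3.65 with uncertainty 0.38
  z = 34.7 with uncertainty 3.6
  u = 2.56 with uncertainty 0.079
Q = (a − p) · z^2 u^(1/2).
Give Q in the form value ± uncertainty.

Let w = a − p = 5.17. δw = √(δa² + δp²) = √(0.0144 + 0.144) = 0.398, so δw/w = 0.0771.
Q is then a monomial in w, z, u:
δQ/Q = √((δw/w)² + (2·δz/z)² + (½·δu/u)²) = √(0.00594 + 0.0431 + 0.000238) = 0.222
Q = 9960, so δQ = 0.222 × 9960 = 2210.

9960 ± 2210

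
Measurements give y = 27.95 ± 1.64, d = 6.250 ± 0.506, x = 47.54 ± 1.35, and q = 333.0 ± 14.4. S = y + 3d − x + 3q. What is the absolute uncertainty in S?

43.3

S is a linear combination, so absolute uncertainties add in quadrature:
  (δy)² = 2.69;  (3·δd)² = 2.30;  (δx)² = 1.82;  (3·δq)² = 1870
δS = √(1870) = 43.3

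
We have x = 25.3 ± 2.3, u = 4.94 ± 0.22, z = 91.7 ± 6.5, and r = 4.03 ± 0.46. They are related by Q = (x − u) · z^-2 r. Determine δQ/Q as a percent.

Let w = x − u = 20.4. δw = √(δx² + δu²) = √(5.29 + 0.0484) = 2.31, so δw/w = 0.113.
Q is then a monomial in w, z, r:
δQ/Q = √((δw/w)² + (-2·δz/z)² + (1·δr/r)²) = √(0.0129 + 0.0201 + 0.0130) = 0.214

21.4%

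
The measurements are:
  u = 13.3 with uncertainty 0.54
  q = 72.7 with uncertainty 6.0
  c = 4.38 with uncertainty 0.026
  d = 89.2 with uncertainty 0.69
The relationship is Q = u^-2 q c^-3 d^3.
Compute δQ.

Each factor contributes (exponent × relative error)² to (δQ/Q)²:
  (-2·δu/u)² = (-2×0.0406)² = 0.00659;  (1·δq/q)² = (1×0.0825)² = 0.00681;  (-3·δc/c)² = (-3×0.00594)² = 0.000317;  (3·δd/d)² = (3×0.00774)² = 0.000539
δQ/Q = √(0.0143) = 0.119
Q = 3470, so δQ = 0.119 × 3470 = 415.

415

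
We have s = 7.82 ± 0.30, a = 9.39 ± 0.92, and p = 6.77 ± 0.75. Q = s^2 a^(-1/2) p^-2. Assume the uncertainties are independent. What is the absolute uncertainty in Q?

Relative error in a monomial: (δQ/Q)² = Σ (nᵢ · δxᵢ/xᵢ)².
  (2·δs/s)² = (2×0.0384)² = 0.00589;  (−½·δa/a)² = (-0.5×0.0980)² = 0.00240;  (-2·δp/p)² = (-2×0.111)² = 0.0491
δQ/Q = √(0.0574) = 0.240
Q = 0.435, so δQ = 0.240 × 0.435 = 0.104.

0.104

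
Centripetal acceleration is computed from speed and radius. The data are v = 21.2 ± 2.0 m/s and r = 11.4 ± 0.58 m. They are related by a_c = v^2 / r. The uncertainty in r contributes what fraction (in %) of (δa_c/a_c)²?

6.78%

(δa_c/a_c)² = (2·δv/v)² + (-1·δr/r)²
  v term: (2×0.0943)² = 0.0356
  r term: (-1×0.0509)² = 0.00259
Total = 0.0382. Share from r = 0.00259/0.0382 = 0.0678.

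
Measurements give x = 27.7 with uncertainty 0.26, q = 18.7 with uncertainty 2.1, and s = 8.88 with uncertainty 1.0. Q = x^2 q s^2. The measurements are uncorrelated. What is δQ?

2.86e+05

Q is a product of powers, so relative uncertainties combine in quadrature:
  (2·δx/x)² = (2×0.00939)² = 0.000352;  (1·δq/q)² = (1×0.112)² = 0.0126;  (2·δs/s)² = (2×0.113)² = 0.0507
δQ/Q = √(0.0637) = 0.252
Q = 1.13e+06, so δQ = 0.252 × 1.13e+06 = 2.86e+05.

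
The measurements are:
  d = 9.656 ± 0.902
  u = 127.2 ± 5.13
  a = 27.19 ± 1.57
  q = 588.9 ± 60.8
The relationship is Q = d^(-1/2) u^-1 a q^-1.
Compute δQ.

Products/powers → add relative errors in quadrature, weighted by exponent:
  (−½·δd/d)² = (-0.5×0.0934)² = 0.00218;  (-1·δu/u)² = (-1×0.0403)² = 0.00163;  (1·δa/a)² = (1×0.0577)² = 0.00333;  (-1·δq/q)² = (-1×0.103)² = 0.0107
δQ/Q = √(0.0178) = 0.133
Q = 0.0001168, so δQ = 0.133 × 0.0001168 = 1.56e-05.

1.56e-05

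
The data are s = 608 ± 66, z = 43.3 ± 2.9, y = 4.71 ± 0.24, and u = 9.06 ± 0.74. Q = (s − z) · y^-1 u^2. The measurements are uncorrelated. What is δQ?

2040

Let w = s − z = 565. δw = √(δs² + δz²) = √(4360 + 8.41) = 66.1, so δw/w = 0.117.
Q is then a monomial in w, y, u:
δQ/Q = √((δw/w)² + (-1·δy/y)² + (2·δu/u)²) = √(0.0137 + 0.00260 + 0.0267) = 0.207
Q = 9840, so δQ = 0.207 × 9840 = 2040.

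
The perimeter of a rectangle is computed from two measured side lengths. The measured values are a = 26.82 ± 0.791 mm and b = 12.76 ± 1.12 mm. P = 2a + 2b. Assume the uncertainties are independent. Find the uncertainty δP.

2.74 mm

Absolute uncertainties add in quadrature for a linear combination:
  (2·δa)² = 2.50;  (2·δb)² = 5.02
δP = √(7.52) = 2.74 mm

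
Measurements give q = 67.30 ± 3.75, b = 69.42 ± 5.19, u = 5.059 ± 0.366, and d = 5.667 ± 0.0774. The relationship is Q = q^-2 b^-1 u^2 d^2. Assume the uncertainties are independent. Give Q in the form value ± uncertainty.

0.002614 ± 0.000521

Products/powers → add relative errors in quadrature, weighted by exponent:
  (-2·δq/q)² = (-2×0.0557)² = 0.0124;  (-1·δb/b)² = (-1×0.0748)² = 0.00559;  (2·δu/u)² = (2×0.0723)² = 0.0209;  (2·δd/d)² = (2×0.0137)² = 0.000746
δQ/Q = √(0.0397) = 0.199
Q = 0.002614, so δQ = 0.199 × 0.002614 = 0.000521.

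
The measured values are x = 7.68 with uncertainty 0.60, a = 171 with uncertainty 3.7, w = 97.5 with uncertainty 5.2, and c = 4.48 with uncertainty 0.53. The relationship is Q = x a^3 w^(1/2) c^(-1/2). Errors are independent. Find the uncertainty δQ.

Relative error in a monomial: (δQ/Q)² = Σ (nᵢ · δxᵢ/xᵢ)².
  (1·δx/x)² = (1×0.0781)² = 0.00610;  (3·δa/a)² = (3×0.0216)² = 0.00421;  (½·δw/w)² = (0.5×0.0533)² = 0.000711;  (−½·δc/c)² = (-0.5×0.118)² = 0.00350
δQ/Q = √(0.0145) = 0.121
Q = 1.79e+08, so δQ = 0.121 × 1.79e+08 = 2.16e+07.

2.16e+07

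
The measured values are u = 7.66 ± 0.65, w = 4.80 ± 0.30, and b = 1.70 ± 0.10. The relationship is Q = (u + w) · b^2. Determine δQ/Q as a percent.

Let h = u + w = 12.5. δh = √(δu² + δw²) = √(0.423 + 0.0900) = 0.716, so δh/h = 0.0575.
Q is then a monomial in h, b:
δQ/Q = √((δh/h)² + (2·δb/b)²) = √(0.00330 + 0.0138) = 0.131

13.1%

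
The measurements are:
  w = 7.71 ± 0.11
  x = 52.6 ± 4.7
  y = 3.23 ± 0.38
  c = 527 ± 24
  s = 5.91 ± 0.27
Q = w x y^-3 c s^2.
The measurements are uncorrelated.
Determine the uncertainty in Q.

83800

Each factor contributes (exponent × relative error)² to (δQ/Q)²:
  (1·δw/w)² = (1×0.0143)² = 0.000204;  (1·δx/x)² = (1×0.0894)² = 0.00798;  (-3·δy/y)² = (-3×0.118)² = 0.125;  (1·δc/c)² = (1×0.0455)² = 0.00207;  (2·δs/s)² = (2×0.0457)² = 0.00835
δQ/Q = √(0.143) = 0.378
Q = 2.22e+05, so δQ = 0.378 × 2.22e+05 = 83800.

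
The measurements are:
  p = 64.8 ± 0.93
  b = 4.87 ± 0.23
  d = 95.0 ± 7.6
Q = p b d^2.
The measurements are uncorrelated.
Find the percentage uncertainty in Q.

16.7%

Since Q is a product/quotient, work with relative uncertainties:
  (1·δp/p)² = (1×0.0144)² = 0.000206;  (1·δb/b)² = (1×0.0472)² = 0.00223;  (2·δd/d)² = (2×0.0800)² = 0.0256
δQ/Q = √(0.0280) = 0.167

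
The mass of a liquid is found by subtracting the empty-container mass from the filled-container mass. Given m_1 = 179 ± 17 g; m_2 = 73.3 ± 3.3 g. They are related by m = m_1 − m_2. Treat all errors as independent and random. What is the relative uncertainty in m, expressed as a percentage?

16.4%

Sums and differences: (δm)² = Σ (cᵢ δxᵢ)².
  (δm_1)² = 289;  (δm_2)² = 10.9
δm = √(300) = 17.3 g
m = 106 g, so δm/m = 17.3/106 = 0.164.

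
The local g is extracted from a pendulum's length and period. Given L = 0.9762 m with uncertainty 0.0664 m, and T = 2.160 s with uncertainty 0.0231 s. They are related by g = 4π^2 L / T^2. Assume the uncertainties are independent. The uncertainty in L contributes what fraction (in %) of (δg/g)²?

91.0%

(δg/g)² = (1·δL/L)² + (-2·δT/T)²
  L term: (1×0.0680)² = 0.00463
  T term: (-2×0.0107)² = 0.000457
Total = 0.00508. Share from L = 0.00463/0.00508 = 0.910.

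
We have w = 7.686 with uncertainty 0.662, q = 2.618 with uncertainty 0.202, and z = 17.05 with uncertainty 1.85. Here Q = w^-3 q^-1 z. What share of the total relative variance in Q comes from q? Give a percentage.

7.05%

(δQ/Q)² = (-3·δw/w)² + (-1·δq/q)² + (1·δz/z)²
  w term: (-3×0.0861)² = 0.0668
  q term: (-1×0.0772)² = 0.00595
  z term: (1×0.109)² = 0.0118
Total = 0.0845. Share from q = 0.00595/0.0845 = 0.0705.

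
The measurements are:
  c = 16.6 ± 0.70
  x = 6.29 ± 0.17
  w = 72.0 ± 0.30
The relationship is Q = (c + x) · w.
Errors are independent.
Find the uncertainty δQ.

Let u = c + x = 22.9. δu = √(δc² + δx²) = √(0.490 + 0.0289) = 0.720, so δu/u = 0.0315.
Q is then a monomial in u, w:
δQ/Q = √((δu/u)² + (1·δw/w)²) = √(0.000990 + 1.74e-05) = 0.0317
Q = 1650, so δQ = 0.0317 × 1650 = 52.3.

52.3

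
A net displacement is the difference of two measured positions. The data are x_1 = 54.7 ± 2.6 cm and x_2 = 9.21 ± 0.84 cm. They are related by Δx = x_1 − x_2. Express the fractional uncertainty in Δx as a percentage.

Absolute uncertainties add in quadrature for a linear combination:
  (δx_1)² = 6.76;  (δx_2)² = 0.706
δΔx = √(7.47) = 2.73 cm
Δx = 45.5 cm, so δΔx/Δx = 2.73/45.5 = 0.0601.

6.01%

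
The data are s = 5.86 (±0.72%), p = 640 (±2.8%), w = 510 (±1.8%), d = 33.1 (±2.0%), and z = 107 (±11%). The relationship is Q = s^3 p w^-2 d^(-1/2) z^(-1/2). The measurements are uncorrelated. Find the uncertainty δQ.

0.000627

For a monomial Q ∝ s^3, p, w^-2, d^(-1/2), z^(-1/2), fractional errors add in quadrature:
  (3·δs/s)² = (3×0.00720)² = 0.000467;  (1·δp/p)² = (1×0.0280)² = 0.000784;  (-2·δw/w)² = (-2×0.0180)² = 0.00130;  (−½·δd/d)² = (-0.5×0.0200)² = 0.000100;  (−½·δz/z)² = (-0.5×0.110)² = 0.00302
δQ/Q = √(0.00567) = 0.0753
Q = 0.00832, so δQ = 0.0753 × 0.00832 = 0.000627.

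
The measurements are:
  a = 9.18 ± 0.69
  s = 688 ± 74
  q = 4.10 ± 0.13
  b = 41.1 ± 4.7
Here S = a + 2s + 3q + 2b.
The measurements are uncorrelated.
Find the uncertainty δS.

Absolute uncertainties add in quadrature for a linear combination:
  (δa)² = 0.476;  (2·δs)² = 21900;  (3·δq)² = 0.152;  (2·δb)² = 88.4
δS = √(22000) = 148

148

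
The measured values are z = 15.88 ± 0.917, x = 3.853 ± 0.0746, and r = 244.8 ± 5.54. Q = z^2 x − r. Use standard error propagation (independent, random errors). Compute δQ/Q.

Let p = z^2·x = 971.6. δp/p = √((2·δz/z)² + (1·δx/x)²) = √(0.0133 + 0.000375) = 0.117, so δp = 114.
Q = p − r: δQ = √(δp² + δr²) = √(12900 + 30.7) = 114
Q = 726.8, so δQ/Q = 114/726.8 = 0.157.

0.157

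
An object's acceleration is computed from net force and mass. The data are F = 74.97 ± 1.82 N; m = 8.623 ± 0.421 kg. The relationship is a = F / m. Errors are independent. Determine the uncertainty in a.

Since a is a product/quotient, work with relative uncertainties:
  (1·δF/F)² = (1×0.0243)² = 0.000589;  (-1·δm/m)² = (-1×0.0488)² = 0.00238
δa/a = √(0.00297) = 0.0545
a = 8.694 m/s^2, so δa = 0.0545 × 8.694 = 0.474 m/s^2.

0.474 m/s^2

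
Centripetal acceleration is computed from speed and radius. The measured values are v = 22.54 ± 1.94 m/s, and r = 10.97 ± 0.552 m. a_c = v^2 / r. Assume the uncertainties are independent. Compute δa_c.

Each factor contributes (exponent × relative error)² to (δa_c/a_c)²:
  (2·δv/v)² = (2×0.0861)² = 0.0296;  (-1·δr/r)² = (-1×0.0503)² = 0.00253
δa_c/a_c = √(0.0322) = 0.179
a_c = 46.31 m/s^2, so δa_c = 0.179 × 46.31 = 8.31 m/s^2.

8.31 m/s^2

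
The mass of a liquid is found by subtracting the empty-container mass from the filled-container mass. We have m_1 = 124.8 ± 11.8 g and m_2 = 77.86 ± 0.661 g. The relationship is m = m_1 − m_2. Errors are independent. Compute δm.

Absolute uncertainties add in quadrature for a linear combination:
  (δm_1)² = 139;  (δm_2)² = 0.437
δm = √(140) = 11.8 g

11.8 g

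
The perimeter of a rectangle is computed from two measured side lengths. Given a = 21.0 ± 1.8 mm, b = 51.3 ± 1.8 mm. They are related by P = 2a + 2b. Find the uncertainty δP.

5.09 mm

P is a linear combination, so absolute uncertainties add in quadrature:
  (2·δa)² = 13.0;  (2·δb)² = 13.0
δP = √(25.9) = 5.09 mm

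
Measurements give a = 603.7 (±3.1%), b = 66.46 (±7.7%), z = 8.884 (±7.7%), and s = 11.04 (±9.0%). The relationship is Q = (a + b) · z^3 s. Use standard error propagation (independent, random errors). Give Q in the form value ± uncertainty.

(5.188 ± 1.29) × 10^6

Let u = a + b = 670.2. δu = √(δa² + δb²) = √(350 + 26.2) = 19.4, so δu/u = 0.0290.
Q is then a monomial in u, z, s:
δQ/Q = √((δu/u)² + (3·δz/z)² + (1·δs/s)²) = √(0.000838 + 0.0534 + 0.00810) = 0.250
Q = 5.188e+06, so δQ = 0.250 × 5.188e+06 = 1.29e+06.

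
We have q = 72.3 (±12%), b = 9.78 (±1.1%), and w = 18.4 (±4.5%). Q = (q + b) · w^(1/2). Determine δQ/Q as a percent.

Let u = q + b = 82.1. δu = √(δq² + δb²) = √(75.3 + 0.0116) = 8.68, so δu/u = 0.106.
Q is then a monomial in u, w:
δQ/Q = √((δu/u)² + (½·δw/w)²) = √(0.0112 + 0.000506) = 0.108

10.8%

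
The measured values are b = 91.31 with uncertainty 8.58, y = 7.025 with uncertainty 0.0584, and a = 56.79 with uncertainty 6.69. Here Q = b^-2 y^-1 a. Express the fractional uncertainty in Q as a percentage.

22.2%

For a monomial Q ∝ b^-2, y^-1, a, fractional errors add in quadrature:
  (-2·δb/b)² = (-2×0.0940)² = 0.0353;  (-1·δy/y)² = (-1×0.00831)² = 6.91e-05;  (1·δa/a)² = (1×0.118)² = 0.0139
δQ/Q = √(0.0493) = 0.222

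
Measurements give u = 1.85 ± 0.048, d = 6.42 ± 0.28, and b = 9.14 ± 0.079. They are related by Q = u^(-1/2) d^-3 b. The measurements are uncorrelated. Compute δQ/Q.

Since Q is a product/quotient, work with relative uncertainties:
  (−½·δu/u)² = (-0.5×0.0259)² = 0.000168;  (-3·δd/d)² = (-3×0.0436)² = 0.0171;  (1·δb/b)² = (1×0.00864)² = 7.47e-05
δQ/Q = √(0.0174) = 0.132

0.132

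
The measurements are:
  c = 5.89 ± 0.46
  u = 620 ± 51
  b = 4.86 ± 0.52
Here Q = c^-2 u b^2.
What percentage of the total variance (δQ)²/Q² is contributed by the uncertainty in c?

(δQ/Q)² = (-2·δc/c)² + (1·δu/u)² + (2·δb/b)²
  c term: (-2×0.0781)² = 0.0244
  u term: (1×0.0823)² = 0.00677
  b term: (2×0.107)² = 0.0458
Total = 0.0770. Share from c = 0.0244/0.0770 = 0.317.

31.7%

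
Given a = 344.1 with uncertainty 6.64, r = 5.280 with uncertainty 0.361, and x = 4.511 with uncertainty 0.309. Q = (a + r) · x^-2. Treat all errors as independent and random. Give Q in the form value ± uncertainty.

17.17 ± 2.37

Let u = a + r = 349.4. δu = √(δa² + δr²) = √(44.1 + 0.130) = 6.65, so δu/u = 0.0190.
Q is then a monomial in u, x:
δQ/Q = √((δu/u)² + (-2·δx/x)²) = √(0.000362 + 0.0188) = 0.138
Q = 17.17, so δQ = 0.138 × 17.17 = 2.37.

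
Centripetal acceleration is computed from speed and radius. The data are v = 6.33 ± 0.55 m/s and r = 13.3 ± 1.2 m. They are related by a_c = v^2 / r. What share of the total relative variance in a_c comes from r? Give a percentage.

21.2%

(δa_c/a_c)² = (2·δv/v)² + (-1·δr/r)²
  v term: (2×0.0869)² = 0.0302
  r term: (-1×0.0902)² = 0.00814
Total = 0.0383. Share from r = 0.00814/0.0383 = 0.212.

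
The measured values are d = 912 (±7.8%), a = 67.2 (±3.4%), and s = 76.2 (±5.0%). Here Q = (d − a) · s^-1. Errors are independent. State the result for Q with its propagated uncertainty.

11.1 ± 1.09

Let u = d − a = 845. δu = √(δd² + δa²) = √(5060 + 5.22) = 71.2, so δu/u = 0.0842.
Q is then a monomial in u, s:
δQ/Q = √((δu/u)² + (-1·δs/s)²) = √(0.00710 + 0.00250) = 0.0980
Q = 11.1, so δQ = 0.0980 × 11.1 = 1.09.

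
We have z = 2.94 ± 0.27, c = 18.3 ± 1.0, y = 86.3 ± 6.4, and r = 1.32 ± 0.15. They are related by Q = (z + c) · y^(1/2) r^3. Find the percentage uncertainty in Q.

34.6%

Let u = z + c = 21.2. δu = √(δz² + δc²) = √(0.0729 + 1.00) = 1.04, so δu/u = 0.0488.
Q is then a monomial in u, y, r:
δQ/Q = √((δu/u)² + (½·δy/y)² + (3·δr/r)²) = √(0.00238 + 0.00137 + 0.116) = 0.346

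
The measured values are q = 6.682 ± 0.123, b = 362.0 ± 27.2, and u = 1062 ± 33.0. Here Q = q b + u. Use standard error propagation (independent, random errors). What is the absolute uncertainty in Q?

190

Let p = q·b = 2419. δp/p = √((1·δq/q)² + (1·δb/b)²) = √(0.000339 + 0.00565) = 0.0774, so δp = 187.
Q = p + u: δQ = √(δp² + δu²) = √(35000 + 1090) = 190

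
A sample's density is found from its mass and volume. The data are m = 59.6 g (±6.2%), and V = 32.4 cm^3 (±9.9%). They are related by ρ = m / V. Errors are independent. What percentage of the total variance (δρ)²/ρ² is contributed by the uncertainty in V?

71.8%

(δρ/ρ)² = (1·δm/m)² + (-1·δV/V)²
  m term: (1×0.0620)² = 0.00384
  V term: (-1×0.0990)² = 0.00980
Total = 0.0136. Share from V = 0.00980/0.0136 = 0.718.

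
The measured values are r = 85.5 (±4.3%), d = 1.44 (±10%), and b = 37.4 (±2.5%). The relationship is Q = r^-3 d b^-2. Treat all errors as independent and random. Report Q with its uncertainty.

For a monomial Q ∝ r^-3, d, b^-2, fractional errors add in quadrature:
  (-3·δr/r)² = (-3×0.0430)² = 0.0166;  (1·δd/d)² = (1×0.100)² = 0.0100;  (-2·δb/b)² = (-2×0.0250)² = 0.00250
δQ/Q = √(0.0291) = 0.171
Q = 1.65e-09, so δQ = 0.171 × 1.65e-09 = 2.81e-10.

(1.65 ± 0.281) × 10^-9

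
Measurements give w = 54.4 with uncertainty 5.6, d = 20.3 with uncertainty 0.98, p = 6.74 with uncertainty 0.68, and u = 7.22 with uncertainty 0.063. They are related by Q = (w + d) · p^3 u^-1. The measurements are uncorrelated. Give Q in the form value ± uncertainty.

Let h = w + d = 74.7. δh = √(δw² + δd²) = √(31.4 + 0.960) = 5.69, so δh/h = 0.0761.
Q is then a monomial in h, p, u:
δQ/Q = √((δh/h)² + (3·δp/p)² + (-1·δu/u)²) = √(0.00579 + 0.0916 + 7.61e-05) = 0.312
Q = 3170, so δQ = 0.312 × 3170 = 989.

3170 ± 989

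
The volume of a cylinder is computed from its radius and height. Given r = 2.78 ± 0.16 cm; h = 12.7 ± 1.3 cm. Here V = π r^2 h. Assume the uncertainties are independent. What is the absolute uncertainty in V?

47.5 cm^3

Relative error in a monomial: (δV/V)² = Σ (nᵢ · δxᵢ/xᵢ)².
  (2·δr/r)² = (2×0.0576)² = 0.0132;  (1·δh/h)² = (1×0.102)² = 0.0105
δV/V = √(0.0237) = 0.154
V = 308 cm^3, so δV = 0.154 × 308 = 47.5 cm^3.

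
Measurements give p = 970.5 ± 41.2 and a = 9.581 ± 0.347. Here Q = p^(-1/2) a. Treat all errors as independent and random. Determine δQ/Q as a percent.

4.20%

Q is a product of powers, so relative uncertainties combine in quadrature:
  (−½·δp/p)² = (-0.5×0.0425)² = 0.000451;  (1·δa/a)² = (1×0.0362)² = 0.00131
δQ/Q = √(0.00176) = 0.0420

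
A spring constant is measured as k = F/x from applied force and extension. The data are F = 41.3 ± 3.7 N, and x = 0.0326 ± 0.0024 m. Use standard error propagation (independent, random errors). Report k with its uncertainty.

Products/powers → add relative errors in quadrature, weighted by exponent:
  (1·δF/F)² = (1×0.0896)² = 0.00803;  (-1·δx/x)² = (-1×0.0736)² = 0.00542
δk/k = √(0.0134) = 0.116
k = 1270 N/m, so δk = 0.116 × 1270 = 147 N/m.

1270 ± 147 N/m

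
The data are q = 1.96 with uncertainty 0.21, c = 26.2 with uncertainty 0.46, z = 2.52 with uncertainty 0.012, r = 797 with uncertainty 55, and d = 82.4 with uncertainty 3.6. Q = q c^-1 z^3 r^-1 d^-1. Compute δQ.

For a monomial Q ∝ q, c^-1, z^3, r^-1, d^-1, fractional errors add in quadrature:
  (1·δq/q)² = (1×0.107)² = 0.0115;  (-1·δc/c)² = (-1×0.0176)² = 0.000308;  (3·δz/z)² = (3×0.00476)² = 0.000204;  (-1·δr/r)² = (-1×0.0690)² = 0.00476;  (-1·δd/d)² = (-1×0.0437)² = 0.00191
δQ/Q = √(0.0187) = 0.137
Q = 1.82e-05, so δQ = 0.137 × 1.82e-05 = 2.49e-06.

2.49e-06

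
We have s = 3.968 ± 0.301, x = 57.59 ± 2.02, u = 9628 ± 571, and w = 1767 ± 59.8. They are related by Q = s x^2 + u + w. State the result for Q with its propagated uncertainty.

Let p = s·x^2 = 13160. δp/p = √((1·δs/s)² + (2·δx/x)²) = √(0.00575 + 0.00492) = 0.103, so δp = 1360.
Q = p + u + w: δQ = √(δp² + δu² + δw²) = √(1.85e+06 + 3.26e+05 + 3580) = 1480
Q = 24560.

24560 ± 1480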